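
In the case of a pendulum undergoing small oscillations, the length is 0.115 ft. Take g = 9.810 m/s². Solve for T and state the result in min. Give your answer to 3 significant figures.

0.00626 min

Directly: T = 2π√(L/g).
L = 0.115 ft = 0.03505 m; g = 9.810 m/s².
T = 0.3756 s
0.3756 s × (1 min / 60.00 s) = 0.006260 min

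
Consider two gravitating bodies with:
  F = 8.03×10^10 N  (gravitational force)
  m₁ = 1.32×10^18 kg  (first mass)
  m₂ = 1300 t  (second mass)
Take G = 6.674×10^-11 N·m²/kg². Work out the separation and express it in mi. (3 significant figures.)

Solving F = G·m₁·m₂/r² for r: r = √(G·m₁m₂/F).
F = 8.03×10^10 N; m₁ = 1.32×10^18 kg; m₂ = 1300 t = 1.300×10^6 kg; G = 6.674×10^-11 N·m²/kg².
r = 37.77 m
37.77 m × (1 mi / 1609 m) = 0.02347 mi

0.0235 mi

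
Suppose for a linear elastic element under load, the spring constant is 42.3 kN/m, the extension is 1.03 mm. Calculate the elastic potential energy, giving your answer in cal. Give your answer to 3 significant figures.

0.00536 cal

U is given directly by: U = ½kx².
k = 42.3 kN/m = 42300 N/m; x = 1.03 mm = 0.001030 m.
U = 0.02244 J  (the unit combination reduces to kg·m²/s² = J)
0.02244 J × (1 cal / 4.184 J) = 0.005363 cal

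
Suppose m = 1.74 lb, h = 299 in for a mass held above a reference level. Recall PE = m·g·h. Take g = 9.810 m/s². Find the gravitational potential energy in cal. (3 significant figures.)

14.1 cal

Directly: PE = mgh.
m = 1.74 lb = 0.7893 kg; h = 299 in = 7.595 m; g = 9.810 m/s².
PE = 58.80 J  (the unit combination reduces to kg·m²/s² = J)
58.80 J × (1 cal / 4.184 J) = 14.05 cal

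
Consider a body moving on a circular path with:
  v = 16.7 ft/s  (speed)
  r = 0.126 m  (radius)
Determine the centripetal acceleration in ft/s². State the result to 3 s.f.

675 ft/s²

Directly: a = v²/r.
v = 16.7 ft/s = 5.090 m/s; r = 0.126 m.
a = 205.6 m/s²
205.6 m/s² × (1 ft/s² / 0.3048 m/s²) = 674.6 ft/s²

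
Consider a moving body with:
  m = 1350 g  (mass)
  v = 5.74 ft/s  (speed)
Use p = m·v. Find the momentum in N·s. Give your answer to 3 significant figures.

p is given directly by: p = mv.
m = 1350 g = 1.350 kg; v = 5.74 ft/s = 1.750 m/s.
p = 2.362 kg·m/s
Since 1 N·s = 1 kg·m/s, 2.362 N·s.

2.36 N·s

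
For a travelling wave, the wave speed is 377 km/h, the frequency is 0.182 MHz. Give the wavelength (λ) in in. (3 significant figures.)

Rearranging v = f·λ for λ: λ = v/f.
v = 377 km/h = 104.7 m/s; f = 0.182 MHz = 1.820×10^5 Hz.
λ = 5.754×10^-4 m
5.754×10^-4 m × (1 in / 0.02540 m) = 0.02265 in

0.0227 in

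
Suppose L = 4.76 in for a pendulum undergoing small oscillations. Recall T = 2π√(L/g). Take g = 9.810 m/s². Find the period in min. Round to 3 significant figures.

Directly: T = 2π√(L/g).
L = 4.76 in = 0.1209 m; g = 9.810 m/s².
T = 0.6975 s
0.6975 s × (1 min / 60.00 s) = 0.01163 min

0.0116 min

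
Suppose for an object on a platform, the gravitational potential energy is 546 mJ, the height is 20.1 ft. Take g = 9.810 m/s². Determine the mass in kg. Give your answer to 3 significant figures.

0.00908 kg

Rearranging PE = m·g·h for m: m = PE/(g·h).
PE = 546 mJ = 0.5460 J; h = 20.1 ft = 6.126 m; g = 9.810 m/s².
m = 0.009085 kg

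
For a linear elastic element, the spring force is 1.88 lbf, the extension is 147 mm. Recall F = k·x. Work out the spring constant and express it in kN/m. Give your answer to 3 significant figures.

0.0569 kN/m

Rearranging F = k·x for k: k = F/x.
F = 1.88 lbf = 8.363 N; x = 147 mm = 0.1470 m.
k = 56.89 N/m
56.89 N/m × (1 kN/m / 1000 N/m) = 0.05689 kN/m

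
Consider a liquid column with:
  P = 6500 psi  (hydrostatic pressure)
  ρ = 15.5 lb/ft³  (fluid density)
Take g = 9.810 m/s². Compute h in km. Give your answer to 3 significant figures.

18.4 km

Rearranging: h = P/(ρ·g).
P = 6500 psi = 4.482×10^7 Pa; ρ = 15.5 lb/ft³ = 248.3 kg/m³; g = 9.810 m/s².
h = 18400 m
18400 m × (1 km / 1000 m) = 18.40 km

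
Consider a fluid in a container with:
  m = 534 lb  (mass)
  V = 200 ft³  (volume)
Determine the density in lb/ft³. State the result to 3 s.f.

2.67 lb/ft³

Directly: ρ = m/V.
m = 534 lb = 242.2 kg; V = 200 ft³ = 5.663 m³.
ρ = 42.77 kg/m³
42.77 kg/m³ × (1 lb/ft³ / 16.02 kg/m³) = 2.670 lb/ft³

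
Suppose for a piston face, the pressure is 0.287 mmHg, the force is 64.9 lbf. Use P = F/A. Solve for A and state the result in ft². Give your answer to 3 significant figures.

81.2 ft²

Rearranging P = F/A for A: A = F/P.
P = 0.287 mmHg = 38.26 Pa; F = 64.9 lbf = 288.7 N.
A = 7.545 m²
7.545 m² × (1 ft² / 0.09290 m²) = 81.21 ft²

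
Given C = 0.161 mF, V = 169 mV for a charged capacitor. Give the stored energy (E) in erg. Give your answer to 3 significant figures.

23.0 erg

Directly: E = ½CV².
C = 0.161 mF = 1.610×10^-4 F; V = 169 mV = 0.1690 V.
E = 2.299×10^-6 J  (the unit combination reduces to kg·m²/s² = J)
2.299×10^-6 J × (1 erg / 1.000×10^-7 J) = 22.99 erg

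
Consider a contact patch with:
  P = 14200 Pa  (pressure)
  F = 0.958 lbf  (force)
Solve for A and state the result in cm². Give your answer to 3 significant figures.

Rearranging: A = F/P.
P = 14200 Pa; F = 0.958 lbf = 4.261 N.
A = 3.001×10^-4 m²
3.001×10^-4 m² × (1 cm² / 1.000×10^-4 m²) = 3.001 cm²

3.00 cm²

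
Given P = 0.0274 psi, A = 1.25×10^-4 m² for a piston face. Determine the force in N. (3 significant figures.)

0.0236 N

Rearranging P = F/A for F: F = P·A.
P = 0.0274 psi = 188.9 Pa; A = 1.25×10^-4 m².
F = 0.02361 N  (the unit combination reduces to kg·m/s² = N)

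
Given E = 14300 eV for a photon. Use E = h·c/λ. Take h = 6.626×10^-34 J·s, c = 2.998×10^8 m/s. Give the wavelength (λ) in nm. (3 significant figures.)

Rearranging E = h·c/λ for λ: λ = hc/E.
E = 14300 eV = 2.291×10^-15 J; h = 6.626×10^-34 J·s; c = 2.998×10^8 m/s.
λ = 8.670×10^-11 m
8.670×10^-11 m × (1 nm / 1.000×10^-9 m) = 0.08670 nm

0.0867 nm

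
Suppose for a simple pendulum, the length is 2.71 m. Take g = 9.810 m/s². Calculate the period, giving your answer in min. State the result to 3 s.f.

T is given directly by: T = 2π√(L/g).
L = 2.71 m; g = 9.810 m/s².
T = 3.302 s
3.302 s × (1 min / 60.00 s) = 0.05504 min

0.0550 min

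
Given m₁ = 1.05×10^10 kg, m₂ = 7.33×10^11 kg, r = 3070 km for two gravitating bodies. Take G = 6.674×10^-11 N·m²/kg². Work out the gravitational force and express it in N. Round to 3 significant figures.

From Newton's law of gravitation: F = Gm₁m₂/r².
m₁ = 1.05×10^10 kg; m₂ = 7.33×10^11 kg; r = 3070 km = 3.070×10^6 m; G = 6.674×10^-11 N·m²/kg².
F = 0.05450 N

0.0545 N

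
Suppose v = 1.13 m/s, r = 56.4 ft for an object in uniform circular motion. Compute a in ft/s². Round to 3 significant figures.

0.244 ft/s²

Directly: a = v²/r.
v = 1.13 m/s; r = 56.4 ft = 17.19 m.
a = 0.07428 m/s²
0.07428 m/s² × (1 ft/s² / 0.3048 m/s²) = 0.2437 ft/s²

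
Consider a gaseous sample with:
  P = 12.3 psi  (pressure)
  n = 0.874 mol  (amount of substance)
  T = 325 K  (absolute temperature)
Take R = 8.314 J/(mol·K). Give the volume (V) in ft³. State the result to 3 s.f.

0.983 ft³

Rearranging PV = nRT for V: V = nRT/P.
P = 12.3 psi = 84806 Pa; n = 0.874 mol; T = 325 K; R = 8.314 J/(mol·K).
V = 0.02785 m³
0.02785 m³ × (1 ft³ / 0.02832 m³) = 0.9834 ft³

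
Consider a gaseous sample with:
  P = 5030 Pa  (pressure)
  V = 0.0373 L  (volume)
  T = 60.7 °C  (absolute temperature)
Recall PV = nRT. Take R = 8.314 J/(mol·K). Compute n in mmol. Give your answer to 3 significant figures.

0.0676 mmol

From the ideal-gas law: n = PV/(RT).
P = 5030 Pa; V = 0.0373 L = 3.730×10^-5 m³; T = 60.7 °C = 333.8 K; R = 8.314 J/(mol·K).
n = 6.760×10^-5 mol
6.760×10^-5 mol × (1 mmol / 0.001000 mol) = 0.06760 mmol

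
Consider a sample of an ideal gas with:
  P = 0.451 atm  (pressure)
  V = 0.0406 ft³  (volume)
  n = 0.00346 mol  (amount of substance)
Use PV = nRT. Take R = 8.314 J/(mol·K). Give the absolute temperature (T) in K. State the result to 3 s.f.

Rearranging: T = PV/(nR).
P = 0.451 atm = 45698 Pa; V = 0.0406 ft³ = 0.001150 m³; n = 0.00346 mol; R = 8.314 J/(mol·K).
T = 1826 K

1830 K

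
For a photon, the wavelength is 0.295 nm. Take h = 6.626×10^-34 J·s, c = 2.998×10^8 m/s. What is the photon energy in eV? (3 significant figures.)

4200 eV

Directly: E = hc/λ.
λ = 0.295 nm = 2.950×10^-10 m; h = 6.626×10^-34 J·s; c = 2.998×10^8 m/s.
E = 6.734×10^-16 J
6.734×10^-16 J × (1 eV / 1.602×10^-19 J) = 4203 eV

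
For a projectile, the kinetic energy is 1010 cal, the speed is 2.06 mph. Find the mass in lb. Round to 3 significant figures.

22000 lb

Rearranging: m = 2·KE/v².
KE = 1010 cal = 4226 J; v = 2.06 mph = 0.9209 m/s.
m = 9966 kg
9966 kg × (1 lb / 0.4536 kg) = 21971 lb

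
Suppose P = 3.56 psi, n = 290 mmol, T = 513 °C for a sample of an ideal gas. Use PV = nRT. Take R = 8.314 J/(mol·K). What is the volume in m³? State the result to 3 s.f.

From the ideal-gas law: V = nRT/P.
P = 3.56 psi = 24545 Pa; n = 290 mmol = 0.2900 mol; T = 513 °C = 786.1 K; R = 8.314 J/(mol·K).
V = 0.07722 m³

0.0772 m³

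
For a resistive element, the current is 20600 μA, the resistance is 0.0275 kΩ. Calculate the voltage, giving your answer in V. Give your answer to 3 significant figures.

From Ohm's law: V = IR.
I = 20600 μA = 0.02060 A; R = 0.0275 kΩ = 27.50 Ω.
V = 0.5665 V  (the unit combination reduces to kg·m²/(A·s³) = V)

0.567 V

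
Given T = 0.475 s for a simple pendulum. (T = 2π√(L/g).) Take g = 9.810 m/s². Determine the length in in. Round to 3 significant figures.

2.21 in

Rearranging: L = g·(T/2π)².
T = 0.475 s; g = 9.810 m/s².
L = 0.05607 m
0.05607 m × (1 in / 0.02540 m) = 2.207 in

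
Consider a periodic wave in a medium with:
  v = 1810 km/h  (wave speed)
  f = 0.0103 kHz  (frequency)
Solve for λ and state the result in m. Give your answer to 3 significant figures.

Rearranging v = f·λ for λ: λ = v/f.
v = 1810 km/h = 502.8 m/s; f = 0.0103 kHz = 10.30 Hz.
λ = 48.81 m

48.8 m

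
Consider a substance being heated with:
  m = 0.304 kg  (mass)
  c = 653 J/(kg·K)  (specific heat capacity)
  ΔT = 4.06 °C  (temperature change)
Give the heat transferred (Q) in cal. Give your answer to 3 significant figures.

193 cal

Q is given directly by: Q = mcΔT.
m = 0.304 kg; c = 653 J/(kg·K); ΔT = 4.06 °C = 4.060 K.
Q = 806.0 J
806.0 J × (1 cal / 4.184 J) = 192.6 cal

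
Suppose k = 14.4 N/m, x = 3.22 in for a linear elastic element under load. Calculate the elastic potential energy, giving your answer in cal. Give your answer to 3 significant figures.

U is given directly by: U = ½kx².
k = 14.4 N/m; x = 3.22 in = 0.08179 m.
U = 0.04816 J
0.04816 J × (1 cal / 4.184 J) = 0.01151 cal

0.0115 cal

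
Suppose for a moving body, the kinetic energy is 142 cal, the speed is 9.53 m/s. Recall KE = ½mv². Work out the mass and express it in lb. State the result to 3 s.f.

Solving KE = ½mv² for m: m = 2·KE/v².
KE = 142 cal = 594.1 J; v = 9.53 m/s.
m = 13.08 kg
13.08 kg × (1 lb / 0.4536 kg) = 28.84 lb

28.8 lb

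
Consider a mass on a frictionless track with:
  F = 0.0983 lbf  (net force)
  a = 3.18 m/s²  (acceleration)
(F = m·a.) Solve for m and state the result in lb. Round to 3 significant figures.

From Newton's second law: m = F/a.
F = 0.0983 lbf = 0.4373 N; a = 3.18 m/s².
m = 0.1375 kg
0.1375 kg × (1 lb / 0.4536 kg) = 0.3031 lb

0.303 lb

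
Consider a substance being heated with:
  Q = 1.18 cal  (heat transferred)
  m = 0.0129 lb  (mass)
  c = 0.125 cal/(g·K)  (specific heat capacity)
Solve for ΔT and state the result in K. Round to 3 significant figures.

1.61 K

Rearranging: ΔT = Q/(m·c).
Q = 1.18 cal = 4.937 J; m = 0.0129 lb = 0.005851 kg; c = 0.125 cal/(g·K) = 523.0 J/(kg·K).
ΔT = 1.613 K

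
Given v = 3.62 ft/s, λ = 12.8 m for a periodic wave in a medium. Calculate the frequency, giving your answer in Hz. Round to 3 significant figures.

Solving v = f·λ for f: f = v/λ.
v = 3.62 ft/s = 1.103 m/s; λ = 12.8 m.
f = 0.08620 Hz

0.0862 Hz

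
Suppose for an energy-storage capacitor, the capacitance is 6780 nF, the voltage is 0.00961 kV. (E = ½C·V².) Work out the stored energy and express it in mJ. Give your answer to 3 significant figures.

Directly: E = ½CV².
C = 6780 nF = 6.780×10^-6 F; V = 0.00961 kV = 9.610 V.
E = 3.131×10^-4 J
3.131×10^-4 J × (1 mJ / 0.001000 J) = 0.3131 mJ

0.313 mJ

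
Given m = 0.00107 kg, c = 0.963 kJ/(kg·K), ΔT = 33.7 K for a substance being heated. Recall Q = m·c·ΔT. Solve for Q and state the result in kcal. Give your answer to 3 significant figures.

Q is given directly by: Q = mcΔT.
m = 0.00107 kg; c = 0.963 kJ/(kg·K) = 963.0 J/(kg·K); ΔT = 33.7 K.
Q = 34.72 J
34.72 J × (1 kcal / 4184 J) = 0.008299 kcal

0.00830 kcal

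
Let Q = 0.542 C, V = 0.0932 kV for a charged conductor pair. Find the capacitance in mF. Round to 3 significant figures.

5.82 mF

C is given directly by: C = Q/V.
Q = 0.542 C; V = 0.0932 kV = 93.20 V.
C = 0.005815 F
0.005815 F × (1 mF / 0.001000 F) = 5.815 mF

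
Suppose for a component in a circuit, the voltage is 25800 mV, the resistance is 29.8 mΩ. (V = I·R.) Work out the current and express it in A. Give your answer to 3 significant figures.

866 A

Rearranging: I = V/R.
V = 25800 mV = 25.80 V; R = 29.8 mΩ = 0.02980 Ω.
I = 865.8 A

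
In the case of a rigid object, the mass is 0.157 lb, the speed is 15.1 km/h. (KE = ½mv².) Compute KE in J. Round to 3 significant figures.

Directly: KE = ½mv².
m = 0.157 lb = 0.07121 kg; v = 15.1 km/h = 4.194 m/s.
KE = 0.6264 J

0.626 J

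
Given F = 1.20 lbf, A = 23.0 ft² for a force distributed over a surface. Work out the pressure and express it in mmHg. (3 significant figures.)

0.0187 mmHg

Directly: P = F/A.
F = 1.20 lbf = 5.338 N; A = 23.0 ft² = 2.137 m².
P = 2.498 Pa
2.498 Pa × (1 mmHg / 133.3 Pa) = 0.01874 mmHg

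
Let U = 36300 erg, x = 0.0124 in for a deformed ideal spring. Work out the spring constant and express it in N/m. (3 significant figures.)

Solving U = ½k·x² for k: k = 2U/x².
U = 36300 erg = 0.003630 J; x = 0.0124 in = 3.150×10^-4 m.
k = 73186 N/m

73200 N/m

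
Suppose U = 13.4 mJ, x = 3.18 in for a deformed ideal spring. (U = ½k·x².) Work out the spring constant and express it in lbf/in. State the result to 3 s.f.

Rearranging: k = 2U/x².
U = 13.4 mJ = 0.01340 J; x = 3.18 in = 0.08077 m.
k = 4.108 N/m
4.108 N/m × (1 lbf/in / 175.1 N/m) = 0.02346 lbf/in

0.0235 lbf/in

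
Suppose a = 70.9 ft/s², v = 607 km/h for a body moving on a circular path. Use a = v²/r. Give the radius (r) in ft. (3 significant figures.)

Rearranging: r = v²/a.
a = 70.9 ft/s² = 21.61 m/s²; v = 607 km/h = 168.6 m/s.
r = 1316 m
1316 m × (1 ft / 0.3048 m) = 4316 ft

4320 ft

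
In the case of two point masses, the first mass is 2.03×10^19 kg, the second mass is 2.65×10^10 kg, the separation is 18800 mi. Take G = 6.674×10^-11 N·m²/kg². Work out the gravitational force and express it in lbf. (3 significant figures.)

From Newton's law of gravitation: F = Gm₁m₂/r².
m₁ = 2.03×10^19 kg; m₂ = 2.65×10^10 kg; r = 18800 mi = 3.026×10^7 m; G = 6.674×10^-11 N·m²/kg².
F = 39221 N
39221 N × (1 lbf / 4.448 N) = 8817 lbf

8820 lbf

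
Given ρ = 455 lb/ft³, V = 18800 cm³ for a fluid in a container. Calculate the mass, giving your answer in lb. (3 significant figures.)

Rearranging: m = ρV.
ρ = 455 lb/ft³ = 7288 kg/m³; V = 18800 cm³ = 0.01880 m³.
m = 137.0 kg
137.0 kg × (1 lb / 0.4536 kg) = 302.1 lb

302 lb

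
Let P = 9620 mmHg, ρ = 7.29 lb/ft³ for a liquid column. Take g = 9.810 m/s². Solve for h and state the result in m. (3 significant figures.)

Rearranging: h = P/(ρ·g).
P = 9620 mmHg = 1.283×10^6 Pa; ρ = 7.29 lb/ft³ = 116.8 kg/m³; g = 9.810 m/s².
h = 1120 m

1120 m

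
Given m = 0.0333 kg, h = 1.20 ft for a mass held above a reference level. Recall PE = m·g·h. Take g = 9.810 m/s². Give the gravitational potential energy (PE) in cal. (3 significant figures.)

0.0286 cal

Directly: PE = mgh.
m = 0.0333 kg; h = 1.20 ft = 0.3658 m; g = 9.810 m/s².
PE = 0.1195 J  (the unit combination reduces to kg·m²/s² = J)
0.1195 J × (1 cal / 4.184 J) = 0.02856 cal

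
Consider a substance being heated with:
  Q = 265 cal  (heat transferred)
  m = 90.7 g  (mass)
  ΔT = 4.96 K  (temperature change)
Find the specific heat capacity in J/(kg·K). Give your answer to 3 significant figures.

Solving Q = m·c·ΔT for c: c = Q/(m·ΔT).
Q = 265 cal = 1109 J; m = 90.7 g = 0.09070 kg; ΔT = 4.96 K.
c = 2465 J/(kg·K)

2460 J/(kg·K)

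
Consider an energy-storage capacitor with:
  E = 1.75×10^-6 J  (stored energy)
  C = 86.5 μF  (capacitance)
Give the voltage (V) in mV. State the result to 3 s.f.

201 mV

Rearranging: V = √(2E/C).
E = 1.75×10^-6 J; C = 86.5 μF = 8.650×10^-5 F.
V = 0.2012 V  (the unit combination reduces to kg·m²/(A·s³) = V)
0.2012 V × (1 mV / 0.001000 V) = 201.2 mV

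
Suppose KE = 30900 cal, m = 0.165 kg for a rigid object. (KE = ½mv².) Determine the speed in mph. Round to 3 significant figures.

Rearranging KE = ½mv² for v: v = √(2·KE/m).
KE = 30900 cal = 1.293×10^5 J; m = 0.165 kg.
v = 1252 m/s
1252 m/s × (1 mph / 0.4470 m/s) = 2800 mph

2800 mph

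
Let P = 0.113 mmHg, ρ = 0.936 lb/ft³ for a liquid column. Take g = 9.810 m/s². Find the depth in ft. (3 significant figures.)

0.336 ft

Rearranging P = ρ·g·h for h: h = P/(ρ·g).
P = 0.113 mmHg = 15.07 Pa; ρ = 0.936 lb/ft³ = 14.99 kg/m³; g = 9.810 m/s².
h = 0.1024 m
0.1024 m × (1 ft / 0.3048 m) = 0.3360 ft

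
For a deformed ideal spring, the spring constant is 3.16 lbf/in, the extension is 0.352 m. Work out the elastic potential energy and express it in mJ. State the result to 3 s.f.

34300 mJ

Directly: U = ½kx².
k = 3.16 lbf/in = 553.4 N/m; x = 0.352 m.
U = 34.28 J  (the unit combination reduces to kg·m²/s² = J)
34.28 J × (1 mJ / 0.001000 J) = 34284 mJ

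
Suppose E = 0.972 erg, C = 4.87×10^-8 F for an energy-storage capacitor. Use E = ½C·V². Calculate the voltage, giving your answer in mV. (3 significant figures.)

Solving E = ½C·V² for V: V = √(2E/C).
E = 0.972 erg = 9.720×10^-8 J; C = 4.87×10^-8 F.
V = 1.998 V
1.998 V × (1 mV / 0.001000 V) = 1998 mV

2000 mV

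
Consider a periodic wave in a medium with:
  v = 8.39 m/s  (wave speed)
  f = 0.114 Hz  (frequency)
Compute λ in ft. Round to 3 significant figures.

Rearranging: λ = v/f.
v = 8.39 m/s; f = 0.114 Hz.
λ = 73.60 m
73.60 m × (1 ft / 0.3048 m) = 241.5 ft

241 ft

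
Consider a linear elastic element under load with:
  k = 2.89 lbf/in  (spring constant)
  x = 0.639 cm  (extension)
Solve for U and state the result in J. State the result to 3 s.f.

U is given directly by: U = ½kx².
k = 2.89 lbf/in = 506.1 N/m; x = 0.639 cm = 0.006390 m.
U = 0.01033 J

0.0103 J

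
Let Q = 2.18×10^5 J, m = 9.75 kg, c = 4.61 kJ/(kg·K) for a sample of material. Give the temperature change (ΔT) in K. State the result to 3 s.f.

Rearranging: ΔT = Q/(m·c).
Q = 2.18×10^5 J; m = 9.75 kg; c = 4.61 kJ/(kg·K) = 4610 J/(kg·K).
ΔT = 4.850 K

4.85 K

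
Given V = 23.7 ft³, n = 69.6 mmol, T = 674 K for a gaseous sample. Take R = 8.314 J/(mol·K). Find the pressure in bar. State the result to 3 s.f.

0.00581 bar

From the ideal-gas law: P = nRT/V.
V = 23.7 ft³ = 0.6711 m³; n = 69.6 mmol = 0.06960 mol; T = 674 K; R = 8.314 J/(mol·K).
P = 581.1 Pa
581.1 Pa × (1 bar / 1.000×10^5 Pa) = 0.005811 bar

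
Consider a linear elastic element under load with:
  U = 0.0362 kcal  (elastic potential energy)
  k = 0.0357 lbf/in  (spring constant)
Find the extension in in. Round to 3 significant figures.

Rearranging: x = √(2U/k).
U = 0.0362 kcal = 151.5 J; k = 0.0357 lbf/in = 6.252 N/m.
x = 6.961 m
6.961 m × (1 in / 0.02540 m) = 274.0 in

274 in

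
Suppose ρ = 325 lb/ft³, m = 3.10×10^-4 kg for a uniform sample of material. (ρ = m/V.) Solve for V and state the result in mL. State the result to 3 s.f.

0.0595 mL

Solving ρ = m/V for V: V = m/ρ.
ρ = 325 lb/ft³ = 5206 kg/m³; m = 3.10×10^-4 kg.
V = 5.955×10^-8 m³
5.955×10^-8 m³ × (1 mL / 1.000×10^-6 m³) = 0.05955 mL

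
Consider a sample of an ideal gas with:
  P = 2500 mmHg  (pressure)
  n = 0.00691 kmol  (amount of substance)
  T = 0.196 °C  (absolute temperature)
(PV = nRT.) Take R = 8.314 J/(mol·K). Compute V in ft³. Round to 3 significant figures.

From the ideal-gas law: V = nRT/P.
P = 2500 mmHg = 3.333×10^5 Pa; n = 0.00691 kmol = 6.910 mol; T = 0.196 °C = 273.3 K; R = 8.314 J/(mol·K).
V = 0.04711 m³
0.04711 m³ × (1 ft³ / 0.02832 m³) = 1.664 ft³

1.66 ft³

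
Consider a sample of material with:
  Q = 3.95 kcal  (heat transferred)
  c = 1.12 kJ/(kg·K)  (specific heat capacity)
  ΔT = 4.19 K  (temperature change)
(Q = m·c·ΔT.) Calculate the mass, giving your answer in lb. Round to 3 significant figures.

7.76 lb

Rearranging Q = m·c·ΔT for m: m = Q/(c·ΔT).
Q = 3.95 kcal = 16527 J; c = 1.12 kJ/(kg·K) = 1120 J/(kg·K); ΔT = 4.19 K.
m = 3.522 kg
3.522 kg × (1 lb / 0.4536 kg) = 7.764 lb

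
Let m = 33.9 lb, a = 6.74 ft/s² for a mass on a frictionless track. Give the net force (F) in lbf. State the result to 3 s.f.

F is given directly by: F = m·a.
m = 33.9 lb = 15.38 kg; a = 6.74 ft/s² = 2.054 m/s².
F = 31.59 N
31.59 N × (1 lbf / 4.448 N) = 7.102 lbf

7.10 lbf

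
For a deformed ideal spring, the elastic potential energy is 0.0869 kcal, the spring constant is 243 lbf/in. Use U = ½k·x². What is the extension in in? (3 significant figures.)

Rearranging U = ½k·x² for x: x = √(2U/k).
U = 0.0869 kcal = 363.6 J; k = 243 lbf/in = 42556 N/m.
x = 0.1307 m
0.1307 m × (1 in / 0.02540 m) = 5.146 in

5.15 in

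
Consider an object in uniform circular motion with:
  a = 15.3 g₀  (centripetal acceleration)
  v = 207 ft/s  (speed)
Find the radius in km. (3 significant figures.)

Rearranging: r = v²/a.
a = 15.3 g₀ = 150.0 m/s²; v = 207 ft/s = 63.09 m/s.
r = 26.53 m
26.53 m × (1 km / 1000 m) = 0.02653 km

0.0265 km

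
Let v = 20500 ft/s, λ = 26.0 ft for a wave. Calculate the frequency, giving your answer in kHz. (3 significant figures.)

Rearranging v = f·λ for f: f = v/λ.
v = 20500 ft/s = 6248 m/s; λ = 26.0 ft = 7.925 m.
f = 788.5 Hz
788.5 Hz × (1 kHz / 1000 Hz) = 0.7885 kHz

0.788 kHz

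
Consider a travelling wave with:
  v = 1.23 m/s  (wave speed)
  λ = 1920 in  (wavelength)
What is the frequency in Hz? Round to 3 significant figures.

0.0252 Hz

Rearranging: f = v/λ.
v = 1.23 m/s; λ = 1920 in = 48.77 m.
f = 0.02522 Hz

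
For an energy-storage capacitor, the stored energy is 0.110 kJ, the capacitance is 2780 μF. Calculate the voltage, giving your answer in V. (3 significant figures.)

281 V

Rearranging: V = √(2E/C).
E = 0.110 kJ = 110.0 J; C = 2780 μF = 0.002780 F.
V = 281.3 V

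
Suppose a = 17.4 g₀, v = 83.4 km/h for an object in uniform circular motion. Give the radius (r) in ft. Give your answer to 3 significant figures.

Rearranging: r = v²/a.
a = 17.4 g₀ = 170.6 m/s²; v = 83.4 km/h = 23.17 m/s.
r = 3.145 m
3.145 m × (1 ft / 0.3048 m) = 10.32 ft

10.3 ft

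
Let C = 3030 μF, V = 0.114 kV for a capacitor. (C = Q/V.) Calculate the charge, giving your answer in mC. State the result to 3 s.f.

345 mC

Rearranging C = Q/V for Q: Q = CV.
C = 3030 μF = 0.003030 F; V = 0.114 kV = 114.0 V.
Q = 0.3454 C
0.3454 C × (1 mC / 0.001000 C) = 345.4 mC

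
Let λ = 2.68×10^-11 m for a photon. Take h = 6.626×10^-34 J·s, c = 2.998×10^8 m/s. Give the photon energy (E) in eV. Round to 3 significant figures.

Directly: E = hc/λ.
λ = 2.68×10^-11 m; h = 6.626×10^-34 J·s; c = 2.998×10^8 m/s.
E = 7.412×10^-15 J
7.412×10^-15 J × (1 eV / 1.602×10^-19 J) = 46263 eV

46300 eV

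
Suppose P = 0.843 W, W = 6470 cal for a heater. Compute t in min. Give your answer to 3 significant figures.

535 min

Rearranging P = W/t for t: t = W/P.
P = 0.843 W; W = 6470 cal = 27070 J.
t = 32112 s
32112 s × (1 min / 60.00 s) = 535.2 min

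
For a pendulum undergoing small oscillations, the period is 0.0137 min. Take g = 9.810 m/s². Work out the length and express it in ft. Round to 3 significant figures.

0.551 ft

Solving T = 2π√(L/g) for L: L = g·(T/2π)².
T = 0.0137 min = 0.8220 s; g = 9.810 m/s².
L = 0.1679 m
0.1679 m × (1 ft / 0.3048 m) = 0.5509 ft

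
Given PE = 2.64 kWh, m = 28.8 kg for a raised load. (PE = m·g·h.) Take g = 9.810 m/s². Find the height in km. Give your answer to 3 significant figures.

33.6 km

Rearranging: h = PE/(m·g).
PE = 2.64 kWh = 9.504×10^6 J; m = 28.8 kg; g = 9.810 m/s².
h = 33639 m
33639 m × (1 km / 1000 m) = 33.64 km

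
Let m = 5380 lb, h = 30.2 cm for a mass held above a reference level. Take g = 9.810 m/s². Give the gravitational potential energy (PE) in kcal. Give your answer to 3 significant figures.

1.73 kcal

Directly: PE = mgh.
m = 5380 lb = 2440 kg; h = 30.2 cm = 0.3020 m; g = 9.810 m/s².
PE = 7230 J
7230 J × (1 kcal / 4184 J) = 1.728 kcal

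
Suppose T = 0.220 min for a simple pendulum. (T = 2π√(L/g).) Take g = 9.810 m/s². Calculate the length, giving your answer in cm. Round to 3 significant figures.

Rearranging T = 2π√(L/g) for L: L = g·(T/2π)².
T = 0.220 min = 13.20 s; g = 9.810 m/s².
L = 43.30 m
43.30 m × (1 cm / 0.01000 m) = 4330 cm

4330 cm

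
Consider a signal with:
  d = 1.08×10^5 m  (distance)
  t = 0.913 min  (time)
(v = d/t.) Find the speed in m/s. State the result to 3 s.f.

Directly: v = d/t.
d = 1.08×10^5 m; t = 0.913 min = 54.78 s.
v = 1972 m/s

1970 m/s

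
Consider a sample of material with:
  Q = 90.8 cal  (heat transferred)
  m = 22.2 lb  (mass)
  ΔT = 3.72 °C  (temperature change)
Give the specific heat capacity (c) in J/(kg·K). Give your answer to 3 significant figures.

Solving Q = m·c·ΔT for c: c = Q/(m·ΔT).
Q = 90.8 cal = 379.9 J; m = 22.2 lb = 10.07 kg; ΔT = 3.72 °C = 3.720 K.
c = 10.14 J/(kg·K)

10.1 J/(kg·K)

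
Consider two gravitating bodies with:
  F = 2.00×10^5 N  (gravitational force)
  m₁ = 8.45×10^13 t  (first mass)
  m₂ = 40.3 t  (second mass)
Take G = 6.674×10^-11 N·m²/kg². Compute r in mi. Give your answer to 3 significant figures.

From Newton's law of gravitation: r = √(G·m₁m₂/F).
F = 2.00×10^5 N; m₁ = 8.45×10^13 t = 8.450×10^16 kg; m₂ = 40.3 t = 40300 kg; G = 6.674×10^-11 N·m²/kg².
r = 1066 m
1066 m × (1 mi / 1609 m) = 0.6624 mi

0.662 mi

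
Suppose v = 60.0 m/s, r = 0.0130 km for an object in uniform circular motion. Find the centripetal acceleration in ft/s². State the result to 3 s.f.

Directly: a = v²/r.
v = 60.0 m/s; r = 0.0130 km = 13.00 m.
a = 276.9 m/s²
276.9 m/s² × (1 ft/s² / 0.3048 m/s²) = 908.5 ft/s²

909 ft/s²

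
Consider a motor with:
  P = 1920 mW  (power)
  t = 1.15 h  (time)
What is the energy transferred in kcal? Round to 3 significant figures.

1.90 kcal

Solving P = W/t for W: W = P·t.
P = 1920 mW = 1.920 W; t = 1.15 h = 4140 s.
W = 7949 J  (the unit combination reduces to kg·m²/s² = J)
7949 J × (1 kcal / 4184 J) = 1.900 kcal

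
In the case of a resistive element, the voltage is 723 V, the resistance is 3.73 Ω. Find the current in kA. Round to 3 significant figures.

Rearranging V = I·R for I: I = V/R.
V = 723 V; R = 3.73 Ω.
I = 193.8 A
193.8 A × (1 kA / 1000 A) = 0.1938 kA

0.194 kA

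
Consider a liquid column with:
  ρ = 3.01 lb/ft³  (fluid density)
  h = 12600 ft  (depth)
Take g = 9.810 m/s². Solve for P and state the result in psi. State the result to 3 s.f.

263 psi

Directly: P = ρgh.
ρ = 3.01 lb/ft³ = 48.22 kg/m³; h = 12600 ft = 3840 m; g = 9.810 m/s².
P = 1.817×10^6 Pa
1.817×10^6 Pa × (1 psi / 6895 Pa) = 263.5 psi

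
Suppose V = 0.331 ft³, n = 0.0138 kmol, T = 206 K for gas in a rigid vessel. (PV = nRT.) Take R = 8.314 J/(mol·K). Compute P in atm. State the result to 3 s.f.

24.9 atm

P is given directly by: P = nRT/V.
V = 0.331 ft³ = 0.009373 m³; n = 0.0138 kmol = 13.80 mol; T = 206 K; R = 8.314 J/(mol·K).
P = 2.522×10^6 Pa
2.522×10^6 Pa × (1 atm / 1.013×10^5 Pa) = 24.89 atm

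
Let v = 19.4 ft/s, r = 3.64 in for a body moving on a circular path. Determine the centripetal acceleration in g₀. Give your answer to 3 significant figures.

Directly: a = v²/r.
v = 19.4 ft/s = 5.913 m/s; r = 3.64 in = 0.09246 m.
a = 378.2 m/s²
378.2 m/s² × (1 g₀ / 9.807 m/s²) = 38.56 g₀

38.6 g₀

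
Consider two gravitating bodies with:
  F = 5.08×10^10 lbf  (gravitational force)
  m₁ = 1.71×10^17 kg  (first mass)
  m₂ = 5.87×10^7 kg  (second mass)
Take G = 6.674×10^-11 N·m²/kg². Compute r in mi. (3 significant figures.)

From Newton's law of gravitation: r = √(G·m₁m₂/F).
F = 5.08×10^10 lbf = 2.260×10^11 N; m₁ = 1.71×10^17 kg; m₂ = 5.87×10^7 kg; G = 6.674×10^-11 N·m²/kg².
r = 54.45 m
54.45 m × (1 mi / 1609 m) = 0.03383 mi

0.0338 mi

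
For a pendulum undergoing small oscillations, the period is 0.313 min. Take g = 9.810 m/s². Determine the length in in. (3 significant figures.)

3450 in

Rearranging T = 2π√(L/g) for L: L = g·(T/2π)².
T = 0.313 min = 18.78 s; g = 9.810 m/s².
L = 87.64 m
87.64 m × (1 in / 0.02540 m) = 3450 in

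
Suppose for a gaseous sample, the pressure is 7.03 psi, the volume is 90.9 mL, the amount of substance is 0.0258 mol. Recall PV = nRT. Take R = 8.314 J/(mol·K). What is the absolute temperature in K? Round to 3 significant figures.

20.5 K

Rearranging: T = PV/(nR).
P = 7.03 psi = 48470 Pa; V = 90.9 mL = 9.090×10^-5 m³; n = 0.0258 mol; R = 8.314 J/(mol·K).
T = 20.54 K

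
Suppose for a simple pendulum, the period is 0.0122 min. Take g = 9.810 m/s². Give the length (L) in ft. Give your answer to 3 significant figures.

0.437 ft

Rearranging T = 2π√(L/g) for L: L = g·(T/2π)².
T = 0.0122 min = 0.7320 s; g = 9.810 m/s².
L = 0.1331 m
0.1331 m × (1 ft / 0.3048 m) = 0.4368 ft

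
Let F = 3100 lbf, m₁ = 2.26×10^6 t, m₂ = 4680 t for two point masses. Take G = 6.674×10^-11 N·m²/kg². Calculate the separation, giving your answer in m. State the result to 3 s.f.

7.15 m

Rearranging F = G·m₁·m₂/r² for r: r = √(G·m₁m₂/F).
F = 3100 lbf = 13789 N; m₁ = 2.26×10^6 t = 2.260×10^9 kg; m₂ = 4680 t = 4.680×10^6 kg; G = 6.674×10^-11 N·m²/kg².
r = 7.155 m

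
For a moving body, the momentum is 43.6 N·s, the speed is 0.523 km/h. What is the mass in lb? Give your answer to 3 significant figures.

Rearranging: m = p/v.
p = 43.6 N·s = 43.60 kg·m/s; v = 0.523 km/h = 0.1453 m/s.
m = 300.1 kg
300.1 kg × (1 lb / 0.4536 kg) = 661.6 lb

662 lb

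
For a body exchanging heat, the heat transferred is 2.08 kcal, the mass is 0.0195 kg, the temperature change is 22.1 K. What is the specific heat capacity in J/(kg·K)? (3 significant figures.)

Rearranging Q = m·c·ΔT for c: c = Q/(m·ΔT).
Q = 2.08 kcal = 8703 J; m = 0.0195 kg; ΔT = 22.1 K.
c = 20194 J/(kg·K)

20200 J/(kg·K)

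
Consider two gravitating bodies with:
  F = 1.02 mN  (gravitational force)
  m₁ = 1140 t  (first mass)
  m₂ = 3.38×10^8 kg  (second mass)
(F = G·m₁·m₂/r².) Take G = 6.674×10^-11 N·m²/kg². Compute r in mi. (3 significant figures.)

Rearranging: r = √(G·m₁m₂/F).
F = 1.02 mN = 0.001020 N; m₁ = 1140 t = 1.140×10^6 kg; m₂ = 3.38×10^8 kg; G = 6.674×10^-11 N·m²/kg².
r = 5021 m
5021 m × (1 mi / 1609 m) = 3.120 mi

3.12 mi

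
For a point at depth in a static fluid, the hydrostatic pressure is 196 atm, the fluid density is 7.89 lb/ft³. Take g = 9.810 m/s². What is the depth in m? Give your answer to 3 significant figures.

16000 m

Solving P = ρ·g·h for h: h = P/(ρ·g).
P = 196 atm = 1.986×10^7 Pa; ρ = 7.89 lb/ft³ = 126.4 kg/m³; g = 9.810 m/s².
h = 16018 m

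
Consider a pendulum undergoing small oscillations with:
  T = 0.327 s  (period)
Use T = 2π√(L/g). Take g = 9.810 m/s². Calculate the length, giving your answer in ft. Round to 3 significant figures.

Rearranging T = 2π√(L/g) for L: L = g·(T/2π)².
T = 0.327 s; g = 9.810 m/s².
L = 0.02657 m
0.02657 m × (1 ft / 0.3048 m) = 0.08717 ft

0.0872 ft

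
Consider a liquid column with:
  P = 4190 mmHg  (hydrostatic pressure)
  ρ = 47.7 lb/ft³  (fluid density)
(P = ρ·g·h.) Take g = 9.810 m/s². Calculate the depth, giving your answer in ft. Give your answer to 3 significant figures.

Rearranging P = ρ·g·h for h: h = P/(ρ·g).
P = 4190 mmHg = 5.586×10^5 Pa; ρ = 47.7 lb/ft³ = 764.1 kg/m³; g = 9.810 m/s².
h = 74.53 m
74.53 m × (1 ft / 0.3048 m) = 244.5 ft

245 ft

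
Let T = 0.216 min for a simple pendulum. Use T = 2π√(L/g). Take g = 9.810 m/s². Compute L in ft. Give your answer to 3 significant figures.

Rearranging T = 2π√(L/g) for L: L = g·(T/2π)².
T = 0.216 min = 12.96 s; g = 9.810 m/s².
L = 41.74 m
41.74 m × (1 ft / 0.3048 m) = 136.9 ft

137 ft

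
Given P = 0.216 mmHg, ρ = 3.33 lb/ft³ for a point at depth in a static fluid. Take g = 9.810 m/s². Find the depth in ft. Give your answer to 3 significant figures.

0.181 ft

Rearranging P = ρ·g·h for h: h = P/(ρ·g).
P = 0.216 mmHg = 28.80 Pa; ρ = 3.33 lb/ft³ = 53.34 kg/m³; g = 9.810 m/s².
h = 0.05503 m
0.05503 m × (1 ft / 0.3048 m) = 0.1806 ft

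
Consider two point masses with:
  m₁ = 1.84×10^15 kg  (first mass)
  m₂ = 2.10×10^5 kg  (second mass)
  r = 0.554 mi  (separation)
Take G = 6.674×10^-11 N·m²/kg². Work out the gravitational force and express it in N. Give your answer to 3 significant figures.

32400 N

Directly: F = Gm₁m₂/r².
m₁ = 1.84×10^15 kg; m₂ = 2.10×10^5 kg; r = 0.554 mi = 891.6 m; G = 6.674×10^-11 N·m²/kg².
F = 32442 N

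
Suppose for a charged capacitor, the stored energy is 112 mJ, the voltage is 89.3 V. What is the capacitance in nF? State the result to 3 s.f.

Solving E = ½C·V² for C: C = 2E/V².
E = 112 mJ = 0.1120 J; V = 89.3 V.
C = 2.809×10^-5 F
2.809×10^-5 F × (1 nF / 1.000×10^-9 F) = 28090 nF

28100 nF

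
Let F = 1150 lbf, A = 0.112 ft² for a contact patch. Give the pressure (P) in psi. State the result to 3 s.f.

Directly: P = F/A.
F = 1150 lbf = 5115 N; A = 0.112 ft² = 0.01041 m².
P = 4.916×10^5 Pa
4.916×10^5 Pa × (1 psi / 6895 Pa) = 71.30 psi

71.3 psi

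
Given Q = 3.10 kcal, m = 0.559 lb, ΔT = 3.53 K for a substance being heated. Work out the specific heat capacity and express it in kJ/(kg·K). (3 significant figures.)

14.5 kJ/(kg·K)

Solving Q = m·c·ΔT for c: c = Q/(m·ΔT).
Q = 3.10 kcal = 12970 J; m = 0.559 lb = 0.2536 kg; ΔT = 3.53 K.
c = 14491 J/(kg·K)
14491 J/(kg·K) × (1 kJ/(kg·K) / 1000 J/(kg·K)) = 14.49 kJ/(kg·K)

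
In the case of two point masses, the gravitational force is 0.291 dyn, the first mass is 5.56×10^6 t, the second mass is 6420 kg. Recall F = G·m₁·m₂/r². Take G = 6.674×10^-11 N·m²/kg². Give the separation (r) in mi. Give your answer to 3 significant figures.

17.8 mi

From Newton's law of gravitation: r = √(G·m₁m₂/F).
F = 0.291 dyn = 2.910×10^-6 N; m₁ = 5.56×10^6 t = 5.560×10^9 kg; m₂ = 6420 kg; G = 6.674×10^-11 N·m²/kg².
r = 28612 m
28612 m × (1 mi / 1609 m) = 17.78 mi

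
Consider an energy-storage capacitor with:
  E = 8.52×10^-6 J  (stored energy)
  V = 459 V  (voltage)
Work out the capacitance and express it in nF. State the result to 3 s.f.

Rearranging: C = 2E/V².
E = 8.52×10^-6 J; V = 459 V.
C = 8.088×10^-11 F
8.088×10^-11 F × (1 nF / 1.000×10^-9 F) = 0.08088 nF

0.0809 nF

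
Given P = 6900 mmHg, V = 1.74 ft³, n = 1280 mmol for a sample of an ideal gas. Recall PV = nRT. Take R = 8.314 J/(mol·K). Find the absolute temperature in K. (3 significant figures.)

4260 K

Solving PV = nRT for T: T = PV/(nR).
P = 6900 mmHg = 9.199×10^5 Pa; V = 1.74 ft³ = 0.04927 m³; n = 1280 mmol = 1.280 mol; R = 8.314 J/(mol·K).
T = 4259 K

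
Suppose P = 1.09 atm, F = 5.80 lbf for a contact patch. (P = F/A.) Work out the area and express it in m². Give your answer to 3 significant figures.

2.34×10^-4 m²

Solving P = F/A for A: A = F/P.
P = 1.09 atm = 1.104×10^5 Pa; F = 5.80 lbf = 25.80 N.
A = 2.336×10^-4 m²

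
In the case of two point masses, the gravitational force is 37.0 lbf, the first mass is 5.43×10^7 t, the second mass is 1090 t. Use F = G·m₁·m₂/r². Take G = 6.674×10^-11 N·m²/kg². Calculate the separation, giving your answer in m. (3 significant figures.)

155 m

From Newton's law of gravitation: r = √(G·m₁m₂/F).
F = 37.0 lbf = 164.6 N; m₁ = 5.43×10^7 t = 5.430×10^10 kg; m₂ = 1090 t = 1.090×10^6 kg; G = 6.674×10^-11 N·m²/kg².
r = 154.9 m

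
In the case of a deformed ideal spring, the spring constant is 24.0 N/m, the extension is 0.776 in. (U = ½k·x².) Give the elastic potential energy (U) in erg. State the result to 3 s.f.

46600 erg

Directly: U = ½kx².
k = 24.0 N/m; x = 0.776 in = 0.01971 m.
U = 0.004662 J  (the unit combination reduces to kg·m²/s² = J)
0.004662 J × (1 erg / 1.000×10^-7 J) = 46620 erg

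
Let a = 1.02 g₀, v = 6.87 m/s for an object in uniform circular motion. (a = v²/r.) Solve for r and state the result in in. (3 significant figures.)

186 in

Rearranging: r = v²/a.
a = 1.02 g₀ = 10.00 m/s²; v = 6.87 m/s.
r = 4.718 m
4.718 m × (1 in / 0.02540 m) = 185.8 in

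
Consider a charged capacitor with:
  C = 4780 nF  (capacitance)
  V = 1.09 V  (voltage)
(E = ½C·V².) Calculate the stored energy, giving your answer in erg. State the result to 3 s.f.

Directly: E = ½CV².
C = 4780 nF = 4.780×10^-6 F; V = 1.09 V.
E = 2.840×10^-6 J  (the unit combination reduces to kg·m²/s² = J)
2.840×10^-6 J × (1 erg / 1.000×10^-7 J) = 28.40 erg

28.4 erg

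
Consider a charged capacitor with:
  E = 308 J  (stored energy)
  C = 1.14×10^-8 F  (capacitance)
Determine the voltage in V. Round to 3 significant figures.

2.32×10^5 V

Rearranging: V = √(2E/C).
E = 308 J; C = 1.14×10^-8 F.
V = 2.325×10^5 V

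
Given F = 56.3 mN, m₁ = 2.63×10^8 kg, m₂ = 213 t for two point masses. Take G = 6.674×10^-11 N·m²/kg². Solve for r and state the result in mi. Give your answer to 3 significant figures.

0.160 mi

Rearranging: r = √(G·m₁m₂/F).
F = 56.3 mN = 0.05630 N; m₁ = 2.63×10^8 kg; m₂ = 213 t = 2.130×10^5 kg; G = 6.674×10^-11 N·m²/kg².
r = 257.7 m
257.7 m × (1 mi / 1609 m) = 0.1601 mi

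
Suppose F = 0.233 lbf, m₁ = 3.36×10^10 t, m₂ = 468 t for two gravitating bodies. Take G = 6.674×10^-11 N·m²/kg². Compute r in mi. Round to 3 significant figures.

From Newton's law of gravitation: r = √(G·m₁m₂/F).
F = 0.233 lbf = 1.036 N; m₁ = 3.36×10^10 t = 3.360×10^13 kg; m₂ = 468 t = 4.680×10^5 kg; G = 6.674×10^-11 N·m²/kg².
r = 31821 m
31821 m × (1 mi / 1609 m) = 19.77 mi

19.8 mi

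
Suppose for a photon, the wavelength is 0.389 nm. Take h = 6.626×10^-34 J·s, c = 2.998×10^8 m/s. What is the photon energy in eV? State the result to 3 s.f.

3190 eV

Directly: E = hc/λ.
λ = 0.389 nm = 3.890×10^-10 m; h = 6.626×10^-34 J·s; c = 2.998×10^8 m/s.
E = 5.107×10^-16 J
5.107×10^-16 J × (1 eV / 1.602×10^-19 J) = 3187 eV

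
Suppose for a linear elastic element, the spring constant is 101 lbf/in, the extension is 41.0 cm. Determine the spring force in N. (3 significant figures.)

7250 N

From Hooke's law: F = kx.
k = 101 lbf/in = 17688 N/m; x = 41.0 cm = 0.4100 m.
F = 7252 N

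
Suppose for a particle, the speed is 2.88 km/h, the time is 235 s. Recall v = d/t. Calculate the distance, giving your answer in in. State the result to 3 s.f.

7400 in

Solving v = d/t for d: d = v·t.
v = 2.88 km/h = 0.8000 m/s; t = 235 s.
d = 188.0 m
188.0 m × (1 in / 0.02540 m) = 7402 in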